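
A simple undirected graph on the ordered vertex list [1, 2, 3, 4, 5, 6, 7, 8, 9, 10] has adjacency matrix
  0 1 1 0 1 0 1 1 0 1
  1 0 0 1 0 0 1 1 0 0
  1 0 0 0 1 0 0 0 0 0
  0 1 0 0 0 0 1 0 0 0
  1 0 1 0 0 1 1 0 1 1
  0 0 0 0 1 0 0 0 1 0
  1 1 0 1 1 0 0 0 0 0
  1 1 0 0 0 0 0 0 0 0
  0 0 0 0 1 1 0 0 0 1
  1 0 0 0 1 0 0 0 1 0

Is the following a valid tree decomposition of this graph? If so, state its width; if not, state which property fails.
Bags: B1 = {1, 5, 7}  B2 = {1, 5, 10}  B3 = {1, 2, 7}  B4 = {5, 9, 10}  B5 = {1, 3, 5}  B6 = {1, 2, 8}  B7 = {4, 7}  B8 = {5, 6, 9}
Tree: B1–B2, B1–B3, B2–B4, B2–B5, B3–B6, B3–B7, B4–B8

A tree decomposition must satisfy three properties: every vertex lies in some bag; for every edge, both endpoints lie together in some bag; and for every vertex, the bags containing it form a connected subtree. Here edge (2,4) lies in no bag, so the decomposition is invalid.

No — edge (2,4) lies in no bag.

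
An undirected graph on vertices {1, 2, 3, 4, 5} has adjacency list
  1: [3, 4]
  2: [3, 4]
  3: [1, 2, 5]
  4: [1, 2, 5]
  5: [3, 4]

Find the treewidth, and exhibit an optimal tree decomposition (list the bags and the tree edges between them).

The largest bag has 3 vertices, giving width 2; this decomposition certifies tw(G) ≤ 2. The edges 1–3–2–4–1 form a cycle, so G is not a tree and its treewidth is at least 2. Combining the bounds, tw(G) = 2.

Treewidth 2.
One optimal decomposition is:
Bags: B1 = {1, 3, 4}  B2 = {2, 3, 4}  B3 = {3, 4, 5}
Tree: B1–B2, B2–B3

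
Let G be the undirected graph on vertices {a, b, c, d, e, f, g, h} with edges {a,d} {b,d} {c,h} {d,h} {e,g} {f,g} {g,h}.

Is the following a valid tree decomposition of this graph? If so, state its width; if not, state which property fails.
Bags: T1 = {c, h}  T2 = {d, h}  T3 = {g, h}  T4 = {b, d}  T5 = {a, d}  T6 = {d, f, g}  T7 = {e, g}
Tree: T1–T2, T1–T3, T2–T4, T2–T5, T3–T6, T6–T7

A tree decomposition must satisfy three properties: every vertex lies in some bag; for every edge, both endpoints lie together in some bag; and for every vertex, the bags containing it form a connected subtree. Here bags containing vertex d are not connected in the tree, so the decomposition is invalid.

No — bags containing vertex d are not connected in the tree.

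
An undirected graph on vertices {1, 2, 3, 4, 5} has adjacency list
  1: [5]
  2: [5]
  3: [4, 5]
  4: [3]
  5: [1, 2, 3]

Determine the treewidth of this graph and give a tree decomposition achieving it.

Treewidth 1.
One such decomposition:
Bags: B1 = {1, 5}  B2 = {2, 5}  B3 = {3, 5}  B4 = {3, 4}
Tree: B1–B2, B1–B3, B3–B4

Each bag holds 2 vertices, so the decomposition has width 1, which upper-bounds the treewidth. Since G has at least one edge (e.g. 1–5), it is not an edgeless graph, so tw(G) ≥ 1. Hence tw(G) = 1 exactly.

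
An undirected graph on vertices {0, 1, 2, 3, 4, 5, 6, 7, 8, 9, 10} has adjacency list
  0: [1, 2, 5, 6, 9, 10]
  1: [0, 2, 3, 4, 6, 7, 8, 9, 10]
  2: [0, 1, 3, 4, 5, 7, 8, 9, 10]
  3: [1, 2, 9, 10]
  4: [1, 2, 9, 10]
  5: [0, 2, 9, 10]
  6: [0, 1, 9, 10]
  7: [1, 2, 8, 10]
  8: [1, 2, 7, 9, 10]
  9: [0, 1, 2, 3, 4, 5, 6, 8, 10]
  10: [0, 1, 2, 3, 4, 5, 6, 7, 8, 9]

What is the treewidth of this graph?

4

A width-4 tree decomposition is:
Bags: B1 = {1, 2, 7, 8, 10}  B2 = {1, 2, 8, 9, 10}  B3 = {1, 2, 4, 9, 10}  B4 = {1, 2, 3, 9, 10}  B5 = {0, 1, 2, 9, 10}  B6 = {0, 2, 5, 9, 10}  B7 = {0, 1, 6, 9, 10}
Tree: B1–B2, B2–B3, B3–B4, B4–B5, B5–B6, B5–B7
Each bag holds 5 vertices, so the decomposition has width 4, which upper-bounds the treewidth. On the other hand G contains the 5-clique {0, 1, 2, 9, 10}. A clique must lie in a single bag of any decomposition, so no decomposition can have width below 4. Combining the bounds, tw(G) = 4.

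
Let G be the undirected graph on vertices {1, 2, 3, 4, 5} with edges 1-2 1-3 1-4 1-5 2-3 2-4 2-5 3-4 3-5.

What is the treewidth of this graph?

A width-3 tree decomposition is:
Bags: B1 = {1, 2, 3, 4}  B2 = {1, 2, 3, 5}
Tree: B1–B2
Every bag has size at most 4, so the width is 4 − 1 = 3 and tw(G) ≤ 3. On the other hand G contains the 4-clique {1, 2, 3, 4}. A clique must lie in a single bag of any decomposition, so no decomposition can have width below 3. The upper and lower bounds meet at 3, so that is the treewidth.

3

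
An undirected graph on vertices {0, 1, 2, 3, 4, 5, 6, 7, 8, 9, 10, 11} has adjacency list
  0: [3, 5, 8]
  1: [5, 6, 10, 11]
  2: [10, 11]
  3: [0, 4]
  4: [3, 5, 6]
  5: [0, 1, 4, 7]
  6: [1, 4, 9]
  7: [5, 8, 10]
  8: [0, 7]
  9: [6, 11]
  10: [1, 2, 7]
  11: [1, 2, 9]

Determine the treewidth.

3

A width-3 tree decomposition is:
Bags: B1 = {0, 3, 4, 8}  B2 = {0, 4, 5, 8}  B3 = {4, 5, 7, 8}  B4 = {4, 5, 6, 7}  B5 = {1, 5, 6, 7}  B6 = {1, 6, 7, 10}  B7 = {1, 6, 9, 10}  B8 = {1, 9, 10, 11}  B9 = {2, 9, 10, 11}
Tree: B1–B2, B2–B3, B3–B4, B4–B5, B5–B6, B6–B7, B7–B8, B8–B9
Each bag holds 4 vertices, so the decomposition has width 3, which upper-bounds the treewidth. For the lower bound: the 4 vertex sets {0,3,8}, {4}, {5}, {1,6,7,10} are disjoint, each induces a connected subgraph, and every pair is joined by at least one edge of G. Contracting each set to a single vertex therefore yields K_{4} as a minor, and since treewidth is minor-monotone, tw(G) ≥ tw(K_{4}) = 3. Combining the bounds, tw(G) = 3.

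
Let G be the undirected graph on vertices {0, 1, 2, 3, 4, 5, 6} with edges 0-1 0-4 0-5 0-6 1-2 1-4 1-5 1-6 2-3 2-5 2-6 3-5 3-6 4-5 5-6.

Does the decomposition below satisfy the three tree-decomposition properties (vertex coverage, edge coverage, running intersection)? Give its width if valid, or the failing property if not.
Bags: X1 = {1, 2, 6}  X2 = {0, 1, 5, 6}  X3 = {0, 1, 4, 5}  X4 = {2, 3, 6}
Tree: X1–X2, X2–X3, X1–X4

No — edge (5,2) lies in no bag.

A tree decomposition must satisfy three properties: every vertex lies in some bag; for every edge, both endpoints lie together in some bag; and for every vertex, the bags containing it form a connected subtree. Here edge (5,2) lies in no bag, so the decomposition is invalid.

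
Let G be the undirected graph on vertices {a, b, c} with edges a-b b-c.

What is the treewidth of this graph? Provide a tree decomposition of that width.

Treewidth 1.
One optimal decomposition is:
Bags: B1 = {b, c}  B2 = {a, b}
Tree: B1–B2

Every bag has size at most 2, so the width is 2 − 1 = 1 and tw(G) ≤ 1. G has an edge, so its treewidth is at least 1. Combining the bounds, tw(G) = 1.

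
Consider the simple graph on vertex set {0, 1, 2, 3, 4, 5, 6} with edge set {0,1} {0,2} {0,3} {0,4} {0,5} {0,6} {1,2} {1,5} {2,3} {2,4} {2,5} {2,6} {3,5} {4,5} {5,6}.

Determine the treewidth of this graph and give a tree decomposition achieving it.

Each bag holds 4 vertices, so the decomposition has width 3, which upper-bounds the treewidth. For the lower bound, the 4 vertices {0, 1, 2, 5} are pairwise adjacent, and any tree decomposition puts a clique entirely inside one bag — forcing width ≥ 3. Combining the bounds, tw(G) = 3.

Treewidth 3.
One such decomposition:
Bags: B1 = {0, 1, 2, 5}  B2 = {0, 2, 4, 5}  B3 = {0, 2, 5, 6}  B4 = {0, 2, 3, 5}
Tree: B1–B2, B2–B3, B1–B4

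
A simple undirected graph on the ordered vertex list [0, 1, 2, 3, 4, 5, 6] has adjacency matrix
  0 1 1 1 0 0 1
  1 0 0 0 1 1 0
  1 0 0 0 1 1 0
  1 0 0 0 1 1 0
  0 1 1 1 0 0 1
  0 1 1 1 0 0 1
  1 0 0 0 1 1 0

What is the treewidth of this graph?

A width-3 tree decomposition is:
Bags: B1 = {0, 3, 4, 5}  B2 = {0, 2, 4, 5}  B3 = {0, 1, 4, 5}  B4 = {0, 4, 5, 6}
Tree: B1–B2, B2–B3, B3–B4
The largest bag has 4 vertices, giving width 3; this decomposition certifies tw(G) ≤ 3. For the lower bound: the 4 vertex sets {3,5}, {0,2}, {4}, {1} are disjoint, each induces a connected subgraph, and every pair is joined by at least one edge of G. Contracting each set to a single vertex therefore yields K_{4} as a minor, and since treewidth is minor-monotone, tw(G) ≥ tw(K_{4}) = 3. Combining the bounds, tw(G) = 3.

3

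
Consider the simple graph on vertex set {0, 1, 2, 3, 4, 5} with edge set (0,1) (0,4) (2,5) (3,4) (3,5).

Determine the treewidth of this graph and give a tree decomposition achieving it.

Every bag has size at most 2, so the width is 2 − 1 = 1 and tw(G) ≤ 1. Since G has at least one edge (e.g. 1–0), it is not an edgeless graph, so tw(G) ≥ 1. The upper and lower bounds meet at 1, so that is the treewidth.

Treewidth 1.
One optimal decomposition is:
Bags: B1 = {0, 1}  B2 = {0, 4}  B3 = {3, 4}  B4 = {3, 5}  B5 = {2, 5}
Tree: B1–B2, B2–B3, B3–B4, B4–B5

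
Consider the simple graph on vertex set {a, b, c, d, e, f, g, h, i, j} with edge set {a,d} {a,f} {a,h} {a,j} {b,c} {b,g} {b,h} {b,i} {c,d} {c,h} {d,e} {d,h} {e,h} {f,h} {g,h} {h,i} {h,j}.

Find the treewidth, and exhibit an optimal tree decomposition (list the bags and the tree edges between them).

Every bag has size at most 3, so the width is 3 − 1 = 2 and tw(G) ≤ 2. On the other hand G contains the 3-clique {d, e, h}. A clique must lie in a single bag of any decomposition, so no decomposition can have width below 2. Therefore the treewidth is 2.

Treewidth 2.
One such decomposition:
Bags: B1 = {a, d, h}  B2 = {a, h, j}  B3 = {c, d, h}  B4 = {a, f, h}  B5 = {d, e, h}  B6 = {b, c, h}  B7 = {b, g, h}  B8 = {b, h, i}
Tree: B1–B2, B1–B3, B1–B4, B1–B5, B3–B6, B6–B7, B6–B8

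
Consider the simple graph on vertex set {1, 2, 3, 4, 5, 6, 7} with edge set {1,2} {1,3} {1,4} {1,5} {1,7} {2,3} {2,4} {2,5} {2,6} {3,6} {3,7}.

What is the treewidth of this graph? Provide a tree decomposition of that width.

Treewidth 2.
One such decomposition:
Bags: B1 = {1, 2, 3}  B2 = {2, 3, 6}  B3 = {1, 3, 7}  B4 = {1, 2, 5}  B5 = {1, 2, 4}
Tree: B1–B2, B1–B3, B1–B4, B1–B5

The largest bag has 3 vertices, giving width 2; this decomposition certifies tw(G) ≤ 2. Conversely, {1, 2, 3} is a clique of size 3, and the vertices of any clique must share a bag in every tree decomposition; so some bag has ≥ 3 vertices and tw(G) ≥ 2. The upper and lower bounds meet at 2, so that is the treewidth.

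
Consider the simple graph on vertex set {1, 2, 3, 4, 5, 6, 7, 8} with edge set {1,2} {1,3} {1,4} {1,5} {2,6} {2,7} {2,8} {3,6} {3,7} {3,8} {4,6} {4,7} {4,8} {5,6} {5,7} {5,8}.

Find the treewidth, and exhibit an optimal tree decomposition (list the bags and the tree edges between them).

The largest bag has 5 vertices, giving width 4; this decomposition certifies tw(G) ≤ 4. For the lower bound: the 5 vertex sets {1,3}, {5,8}, {2,6}, {4}, {7} are disjoint, each induces a connected subgraph, and every pair is joined by at least one edge of G. Contracting each set to a single vertex therefore yields K_{5} as a minor, and since treewidth is minor-monotone, tw(G) ≥ tw(K_{5}) = 4. Hence tw(G) = 4 exactly.

Treewidth 4.
Bags: B1 = {1, 2, 3, 4, 5}  B2 = {2, 3, 4, 5, 8}  B3 = {2, 3, 4, 5, 6}  B4 = {2, 3, 4, 5, 7}
Tree: B1–B2, B2–B3, B3–B4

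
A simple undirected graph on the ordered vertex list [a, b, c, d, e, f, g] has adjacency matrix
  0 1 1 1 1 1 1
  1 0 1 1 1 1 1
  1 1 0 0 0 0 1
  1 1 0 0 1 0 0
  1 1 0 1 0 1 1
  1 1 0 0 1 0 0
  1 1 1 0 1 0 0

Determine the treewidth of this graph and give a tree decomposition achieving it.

Every bag has size at most 4, so the width is 4 − 1 = 3 and tw(G) ≤ 3. On the other hand G contains the 4-clique {a, b, d, e}. A clique must lie in a single bag of any decomposition, so no decomposition can have width below 3. Combining the bounds, tw(G) = 3.

Treewidth 3.
Bags: B1 = {a, b, d, e}  B2 = {a, b, e, f}  B3 = {a, b, e, g}  B4 = {a, b, c, g}
Tree: B1–B2, B2–B3, B3–B4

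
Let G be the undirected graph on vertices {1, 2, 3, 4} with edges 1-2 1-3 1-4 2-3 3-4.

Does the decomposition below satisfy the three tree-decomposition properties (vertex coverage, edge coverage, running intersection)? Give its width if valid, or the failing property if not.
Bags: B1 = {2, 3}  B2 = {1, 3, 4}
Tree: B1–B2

No — edge (1,2) lies in no bag.

A tree decomposition must satisfy three properties: every vertex lies in some bag; for every edge, both endpoints lie together in some bag; and for every vertex, the bags containing it form a connected subtree. Here edge (1,2) lies in no bag, so the decomposition is invalid.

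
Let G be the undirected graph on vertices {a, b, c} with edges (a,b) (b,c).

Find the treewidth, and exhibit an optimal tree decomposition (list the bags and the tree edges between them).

Treewidth 1.
One such decomposition:
Bags: B1 = {b, c}  B2 = {a, b}
Tree: B1–B2

The largest bag has 2 vertices, giving width 1; this decomposition certifies tw(G) ≤ 1. Any graph with an edge has treewidth ≥ 1, and G has the edge c–b. Therefore the treewidth is 1.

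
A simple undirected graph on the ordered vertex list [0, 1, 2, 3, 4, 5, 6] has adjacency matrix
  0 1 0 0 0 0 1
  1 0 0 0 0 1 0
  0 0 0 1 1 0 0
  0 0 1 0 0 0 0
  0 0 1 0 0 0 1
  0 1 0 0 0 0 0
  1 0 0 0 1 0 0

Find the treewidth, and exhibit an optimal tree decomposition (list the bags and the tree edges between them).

Treewidth 1.
Bags: B1 = {1, 5}  B2 = {0, 1}  B3 = {0, 6}  B4 = {4, 6}  B5 = {2, 4}  B6 = {2, 3}
Tree: B1–B2, B2–B3, B3–B4, B4–B5, B5–B6

Every bag has size at most 2, so the width is 2 − 1 = 1 and tw(G) ≤ 1. G has an edge, so its treewidth is at least 1. Combining the bounds, tw(G) = 1.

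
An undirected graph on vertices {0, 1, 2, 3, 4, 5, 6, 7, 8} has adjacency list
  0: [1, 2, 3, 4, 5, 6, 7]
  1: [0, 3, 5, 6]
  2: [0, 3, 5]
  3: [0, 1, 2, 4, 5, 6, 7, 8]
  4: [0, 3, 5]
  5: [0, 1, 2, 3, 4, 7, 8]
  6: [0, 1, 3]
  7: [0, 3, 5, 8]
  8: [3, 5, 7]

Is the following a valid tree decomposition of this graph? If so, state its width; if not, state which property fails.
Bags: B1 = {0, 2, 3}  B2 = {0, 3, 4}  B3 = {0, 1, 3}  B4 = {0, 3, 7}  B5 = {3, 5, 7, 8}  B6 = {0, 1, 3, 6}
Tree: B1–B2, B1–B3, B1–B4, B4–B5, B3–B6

No — edge (2,5) lies in no bag.

A tree decomposition must satisfy three properties: every vertex lies in some bag; for every edge, both endpoints lie together in some bag; and for every vertex, the bags containing it form a connected subtree. Here edge (2,5) lies in no bag, so the decomposition is invalid.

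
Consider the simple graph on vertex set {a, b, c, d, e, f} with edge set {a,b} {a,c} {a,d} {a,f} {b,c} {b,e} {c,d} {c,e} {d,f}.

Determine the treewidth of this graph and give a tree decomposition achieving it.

Treewidth 2.
Bags: B1 = {a, c, d}  B2 = {a, d, f}  B3 = {a, b, c}  B4 = {b, c, e}
Tree: B1–B2, B1–B3, B3–B4

Each bag holds 3 vertices, so the decomposition has width 2, which upper-bounds the treewidth. For the lower bound, the 3 vertices {b, c, e} are pairwise adjacent, and any tree decomposition puts a clique entirely inside one bag — forcing width ≥ 2. Hence tw(G) = 2 exactly.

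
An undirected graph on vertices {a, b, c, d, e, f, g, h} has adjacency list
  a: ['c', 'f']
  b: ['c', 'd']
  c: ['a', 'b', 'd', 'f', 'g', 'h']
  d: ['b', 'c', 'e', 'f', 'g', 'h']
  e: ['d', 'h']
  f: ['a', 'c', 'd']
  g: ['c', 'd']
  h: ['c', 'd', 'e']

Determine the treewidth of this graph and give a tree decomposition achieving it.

Every bag has size at most 3, so the width is 3 − 1 = 2 and tw(G) ≤ 2. For the lower bound, the 3 vertices {d, e, h} are pairwise adjacent, and any tree decomposition puts a clique entirely inside one bag — forcing width ≥ 2. The upper and lower bounds meet at 2, so that is the treewidth.

Treewidth 2.
Bags: B1 = {c, d, g}  B2 = {c, d, f}  B3 = {a, c, f}  B4 = {c, d, h}  B5 = {d, e, h}  B6 = {b, c, d}
Tree: B1–B2, B2–B3, B2–B4, B4–B5, B1–B6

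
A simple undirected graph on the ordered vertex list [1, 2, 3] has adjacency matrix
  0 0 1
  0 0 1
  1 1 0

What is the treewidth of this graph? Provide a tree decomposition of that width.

The largest bag has 2 vertices, giving width 1; this decomposition certifies tw(G) ≤ 1. Any graph with an edge has treewidth ≥ 1, and G has the edge 3–2. Hence tw(G) = 1 exactly.

Treewidth 1.
Bags: B1 = {2, 3}  B2 = {1, 3}
Tree: B1–B2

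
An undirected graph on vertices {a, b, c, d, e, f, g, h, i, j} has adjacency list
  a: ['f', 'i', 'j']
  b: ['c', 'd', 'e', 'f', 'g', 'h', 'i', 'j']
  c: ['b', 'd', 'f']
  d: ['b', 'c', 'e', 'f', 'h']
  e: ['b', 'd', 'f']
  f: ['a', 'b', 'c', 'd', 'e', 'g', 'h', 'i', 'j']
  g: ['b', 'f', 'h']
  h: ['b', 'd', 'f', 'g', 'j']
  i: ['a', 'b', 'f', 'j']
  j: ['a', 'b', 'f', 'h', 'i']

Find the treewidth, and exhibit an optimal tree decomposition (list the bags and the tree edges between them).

Every bag has size at most 4, so the width is 4 − 1 = 3 and tw(G) ≤ 3. On the other hand G contains the 4-clique {a, f, i, j}. A clique must lie in a single bag of any decomposition, so no decomposition can have width below 3. The upper and lower bounds meet at 3, so that is the treewidth.

Treewidth 3.
Bags: B1 = {b, f, h, j}  B2 = {b, d, f, h}  B3 = {b, f, g, h}  B4 = {b, f, i, j}  B5 = {b, c, d, f}  B6 = {a, f, i, j}  B7 = {b, d, e, f}
Tree: B1–B2, B1–B3, B1–B4, B2–B5, B4–B6, B5–B7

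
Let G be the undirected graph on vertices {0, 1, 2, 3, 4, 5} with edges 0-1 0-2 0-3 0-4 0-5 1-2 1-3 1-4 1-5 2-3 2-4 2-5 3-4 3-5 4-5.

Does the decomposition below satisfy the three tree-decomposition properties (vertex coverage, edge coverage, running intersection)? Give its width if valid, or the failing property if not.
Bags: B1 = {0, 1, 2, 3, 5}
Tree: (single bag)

A tree decomposition must satisfy three properties: every vertex lies in some bag; for every edge, both endpoints lie together in some bag; and for every vertex, the bags containing it form a connected subtree. Here vertex 4 appears in no bag, so the decomposition is invalid.

No — vertex 4 appears in no bag.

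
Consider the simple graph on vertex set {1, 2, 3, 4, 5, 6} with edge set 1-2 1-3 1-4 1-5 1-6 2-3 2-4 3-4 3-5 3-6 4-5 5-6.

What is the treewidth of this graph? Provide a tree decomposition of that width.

Each bag holds 4 vertices, so the decomposition has width 3, which upper-bounds the treewidth. On the other hand G contains the 4-clique {1, 2, 3, 4}. A clique must lie in a single bag of any decomposition, so no decomposition can have width below 3. The upper and lower bounds meet at 3, so that is the treewidth.

Treewidth 3.
One optimal decomposition is:
Bags: B1 = {1, 3, 4, 5}  B2 = {1, 2, 3, 4}  B3 = {1, 3, 5, 6}
Tree: B1–B2, B1–B3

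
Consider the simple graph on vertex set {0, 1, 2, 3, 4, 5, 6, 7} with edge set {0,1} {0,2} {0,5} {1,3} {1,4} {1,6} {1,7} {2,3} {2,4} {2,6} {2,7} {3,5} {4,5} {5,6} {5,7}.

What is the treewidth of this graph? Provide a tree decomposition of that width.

Treewidth 3.
One optimal decomposition is:
Bags: B1 = {1, 2, 5, 6}  B2 = {0, 1, 2, 5}  B3 = {1, 2, 5, 7}  B4 = {1, 2, 3, 5}  B5 = {1, 2, 4, 5}
Tree: B1–B2, B2–B3, B3–B4, B4–B5

Each bag holds 4 vertices, so the decomposition has width 3, which upper-bounds the treewidth. For the lower bound: the 4 vertex sets {1,6}, {0,5}, {2}, {7} are disjoint, each induces a connected subgraph, and every pair is joined by at least one edge of G. Contracting each set to a single vertex therefore yields K_{4} as a minor, and since treewidth is minor-monotone, tw(G) ≥ tw(K_{4}) = 3. Combining the bounds, tw(G) = 3.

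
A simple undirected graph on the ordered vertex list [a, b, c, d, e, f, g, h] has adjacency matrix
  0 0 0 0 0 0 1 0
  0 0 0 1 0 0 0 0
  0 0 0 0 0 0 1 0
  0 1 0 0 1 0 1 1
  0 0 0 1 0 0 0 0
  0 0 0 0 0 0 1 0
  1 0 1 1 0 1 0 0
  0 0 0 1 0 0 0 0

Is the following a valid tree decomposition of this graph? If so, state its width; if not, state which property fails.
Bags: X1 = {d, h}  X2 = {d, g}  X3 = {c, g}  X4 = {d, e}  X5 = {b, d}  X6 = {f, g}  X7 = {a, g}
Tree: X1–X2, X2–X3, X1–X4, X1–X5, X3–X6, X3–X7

Yes; width 1.

Every vertex of G appears in some bag (union = {a, b, c, d, e, f, g, h}); every edge is covered by a bag; and for each vertex v the set of bags containing v is connected in the bag tree. The decomposition is therefore valid. The largest bag has 2 vertices, so the width is 1.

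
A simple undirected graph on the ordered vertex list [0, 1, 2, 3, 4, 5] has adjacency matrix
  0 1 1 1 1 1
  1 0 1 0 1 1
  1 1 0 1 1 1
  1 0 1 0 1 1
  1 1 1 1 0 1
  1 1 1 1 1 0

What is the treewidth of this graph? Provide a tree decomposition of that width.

Treewidth 4.
One such decomposition:
Bags: B1 = {0, 2, 3, 4, 5}  B2 = {0, 1, 2, 4, 5}
Tree: B1–B2

Each bag holds 5 vertices, so the decomposition has width 4, which upper-bounds the treewidth. Conversely, {0, 1, 2, 4, 5} is a clique of size 5, and the vertices of any clique must share a bag in every tree decomposition; so some bag has ≥ 5 vertices and tw(G) ≥ 4. The upper and lower bounds meet at 4, so that is the treewidth.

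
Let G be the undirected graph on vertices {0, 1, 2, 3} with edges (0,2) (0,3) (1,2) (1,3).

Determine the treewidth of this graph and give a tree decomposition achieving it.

Treewidth 2.
One optimal decomposition is:
Bags: B1 = {1, 2, 3}  B2 = {0, 2, 3}
Tree: B1–B2

Each bag holds 3 vertices, so the decomposition has width 2, which upper-bounds the treewidth. The edges 2–1–3–0–2 form a cycle, so G is not a tree and its treewidth is at least 2. Therefore the treewidth is 2.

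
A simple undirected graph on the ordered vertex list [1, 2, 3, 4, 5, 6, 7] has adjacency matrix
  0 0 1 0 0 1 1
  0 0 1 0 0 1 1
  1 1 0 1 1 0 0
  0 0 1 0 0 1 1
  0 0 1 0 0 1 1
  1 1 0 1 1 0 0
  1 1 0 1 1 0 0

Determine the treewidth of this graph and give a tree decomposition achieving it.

Treewidth 3.
One such decomposition:
Bags: B1 = {3, 4, 6, 7}  B2 = {3, 5, 6, 7}  B3 = {1, 3, 6, 7}  B4 = {2, 3, 6, 7}
Tree: B1–B2, B2–B3, B3–B4

Every bag has size at most 4, so the width is 4 − 1 = 3 and tw(G) ≤ 3. For the lower bound: the 4 vertex sets {4,6}, {3,5}, {7}, {1} are disjoint, each induces a connected subgraph, and every pair is joined by at least one edge of G. Contracting each set to a single vertex therefore yields K_{4} as a minor, and since treewidth is minor-monotone, tw(G) ≥ tw(K_{4}) = 3. Hence tw(G) = 3 exactly.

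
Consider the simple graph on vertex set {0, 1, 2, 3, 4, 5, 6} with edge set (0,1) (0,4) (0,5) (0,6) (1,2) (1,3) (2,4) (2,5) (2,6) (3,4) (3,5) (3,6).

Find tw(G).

A width-3 tree decomposition is:
Bags: B1 = {0, 2, 3, 4}  B2 = {0, 2, 3, 5}  B3 = {0, 2, 3, 6}  B4 = {0, 1, 2, 3}
Tree: B1–B2, B2–B3, B3–B4
Each bag holds 4 vertices, so the decomposition has width 3, which upper-bounds the treewidth. For the lower bound: the 4 vertex sets {3,4}, {0,5}, {2}, {6} are disjoint, each induces a connected subgraph, and every pair is joined by at least one edge of G. Contracting each set to a single vertex therefore yields K_{4} as a minor, and since treewidth is minor-monotone, tw(G) ≥ tw(K_{4}) = 3. Therefore the treewidth is 3.

3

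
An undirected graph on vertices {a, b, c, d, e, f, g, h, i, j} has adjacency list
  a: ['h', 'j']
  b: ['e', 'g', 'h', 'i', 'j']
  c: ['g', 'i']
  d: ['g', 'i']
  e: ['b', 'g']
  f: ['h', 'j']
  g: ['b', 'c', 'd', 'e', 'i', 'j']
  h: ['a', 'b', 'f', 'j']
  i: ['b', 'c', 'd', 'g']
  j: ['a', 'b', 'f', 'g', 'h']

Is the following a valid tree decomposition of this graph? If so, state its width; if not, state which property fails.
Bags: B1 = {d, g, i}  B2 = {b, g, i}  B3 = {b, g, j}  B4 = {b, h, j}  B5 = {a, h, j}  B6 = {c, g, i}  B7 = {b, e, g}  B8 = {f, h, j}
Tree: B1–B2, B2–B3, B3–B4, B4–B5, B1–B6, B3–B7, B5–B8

Vertex coverage: the bags together contain {a, b, c, d, e, f, g, h, i, j}, the full vertex set. Edge coverage: each edge of G has both endpoints in at least one bag. Running intersection: for every vertex, the bags containing it form a connected subtree. All three properties hold, so this is a valid tree decomposition of width max|bag| − 1 = 2, and hence tw(G) ≤ 2.

Yes; width 2.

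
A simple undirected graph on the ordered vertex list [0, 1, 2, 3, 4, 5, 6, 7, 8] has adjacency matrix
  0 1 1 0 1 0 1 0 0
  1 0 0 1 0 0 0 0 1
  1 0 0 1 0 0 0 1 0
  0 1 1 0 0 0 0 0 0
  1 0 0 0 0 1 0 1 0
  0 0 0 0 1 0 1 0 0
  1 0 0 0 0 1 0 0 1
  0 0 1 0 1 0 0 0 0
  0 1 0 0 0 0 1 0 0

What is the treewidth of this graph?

A width-3 tree decomposition is:
Bags: B1 = {4, 5, 6, 7}  B2 = {0, 4, 6, 7}  B3 = {0, 2, 6, 7}  B4 = {0, 2, 6, 8}  B5 = {0, 1, 2, 8}  B6 = {1, 2, 3, 8}
Tree: B1–B2, B2–B3, B3–B4, B4–B5, B5–B6
Each bag holds 4 vertices, so the decomposition has width 3, which upper-bounds the treewidth. For the lower bound: the 4 vertex sets {4,5,7}, {6}, {0}, {1,2,3,8} are disjoint, each induces a connected subgraph, and every pair is joined by at least one edge of G. Contracting each set to a single vertex therefore yields K_{4} as a minor, and since treewidth is minor-monotone, tw(G) ≥ tw(K_{4}) = 3. Therefore the treewidth is 3.

3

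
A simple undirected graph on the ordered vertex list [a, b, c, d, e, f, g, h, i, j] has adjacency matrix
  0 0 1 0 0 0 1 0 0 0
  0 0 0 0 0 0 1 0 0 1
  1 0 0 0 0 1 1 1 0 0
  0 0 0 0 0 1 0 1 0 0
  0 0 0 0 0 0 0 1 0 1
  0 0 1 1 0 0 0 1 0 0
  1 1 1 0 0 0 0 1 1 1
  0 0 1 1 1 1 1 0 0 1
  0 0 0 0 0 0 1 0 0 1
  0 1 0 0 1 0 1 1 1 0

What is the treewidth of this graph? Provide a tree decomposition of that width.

The largest bag has 3 vertices, giving width 2; this decomposition certifies tw(G) ≤ 2. For the lower bound, the 3 vertices {d, f, h} are pairwise adjacent, and any tree decomposition puts a clique entirely inside one bag — forcing width ≥ 2. Therefore the treewidth is 2.

Treewidth 2.
One optimal decomposition is:
Bags: B1 = {g, i, j}  B2 = {g, h, j}  B3 = {e, h, j}  B4 = {c, g, h}  B5 = {c, f, h}  B6 = {b, g, j}  B7 = {d, f, h}  B8 = {a, c, g}
Tree: B1–B2, B2–B3, B2–B4, B4–B5, B1–B6, B5–B7, B4–B8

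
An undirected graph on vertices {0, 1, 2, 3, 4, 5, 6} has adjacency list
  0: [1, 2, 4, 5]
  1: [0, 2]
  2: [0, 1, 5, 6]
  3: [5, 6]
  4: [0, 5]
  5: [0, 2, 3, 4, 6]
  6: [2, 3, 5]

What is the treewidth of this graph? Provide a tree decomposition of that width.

Every bag has size at most 3, so the width is 3 − 1 = 2 and tw(G) ≤ 2. On the other hand G contains the 3-clique {0, 1, 2}. A clique must lie in a single bag of any decomposition, so no decomposition can have width below 2. Therefore the treewidth is 2.

Treewidth 2.
One optimal decomposition is:
Bags: B1 = {0, 2, 5}  B2 = {0, 4, 5}  B3 = {2, 5, 6}  B4 = {0, 1, 2}  B5 = {3, 5, 6}
Tree: B1–B2, B1–B3, B1–B4, B3–B5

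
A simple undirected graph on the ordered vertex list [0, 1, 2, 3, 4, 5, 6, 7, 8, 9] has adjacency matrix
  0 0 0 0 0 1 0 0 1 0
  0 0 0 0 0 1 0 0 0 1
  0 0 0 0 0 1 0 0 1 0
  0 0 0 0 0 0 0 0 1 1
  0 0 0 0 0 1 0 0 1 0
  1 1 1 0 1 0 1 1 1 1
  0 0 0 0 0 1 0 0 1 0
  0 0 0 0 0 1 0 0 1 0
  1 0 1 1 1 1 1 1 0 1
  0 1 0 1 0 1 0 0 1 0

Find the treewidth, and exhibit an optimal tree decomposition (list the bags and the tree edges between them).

Every bag has size at most 3, so the width is 3 − 1 = 2 and tw(G) ≤ 2. Conversely, {3, 8, 9} is a clique of size 3, and the vertices of any clique must share a bag in every tree decomposition; so some bag has ≥ 3 vertices and tw(G) ≥ 2. The upper and lower bounds meet at 2, so that is the treewidth.

Treewidth 2.
One optimal decomposition is:
Bags: B1 = {5, 7, 8}  B2 = {4, 5, 8}  B3 = {5, 6, 8}  B4 = {5, 8, 9}  B5 = {3, 8, 9}  B6 = {0, 5, 8}  B7 = {2, 5, 8}  B8 = {1, 5, 9}
Tree: B1–B2, B1–B3, B2–B4, B4–B5, B3–B6, B3–B7, B4–B8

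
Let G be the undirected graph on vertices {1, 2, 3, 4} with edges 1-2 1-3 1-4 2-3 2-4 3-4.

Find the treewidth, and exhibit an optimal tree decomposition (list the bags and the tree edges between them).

With just one bag of size 4, the width is 4 − 1 = 3, so tw(G) ≤ 3. Conversely, {1, 2, 3, 4} is a clique of size 4, and the vertices of any clique must share a bag in every tree decomposition; so some bag has ≥ 4 vertices and tw(G) ≥ 3. The upper and lower bounds meet at 3, so that is the treewidth.

Treewidth 3.
Bags: B1 = {1, 2, 3, 4}
Tree: (single bag)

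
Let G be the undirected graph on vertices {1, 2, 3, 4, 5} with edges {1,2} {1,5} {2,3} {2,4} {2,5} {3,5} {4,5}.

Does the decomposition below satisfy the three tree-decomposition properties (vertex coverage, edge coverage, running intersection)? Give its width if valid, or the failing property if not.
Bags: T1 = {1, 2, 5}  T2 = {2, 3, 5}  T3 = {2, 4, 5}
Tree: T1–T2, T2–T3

Vertex coverage: the bags together contain {1, 2, 3, 4, 5}, the full vertex set. Edge coverage: each edge of G has both endpoints in at least one bag. Running intersection: for every vertex, the bags containing it form a connected subtree. All three properties hold, so this is a valid tree decomposition of width max|bag| − 1 = 2, and hence tw(G) ≤ 2.

Yes; width 2.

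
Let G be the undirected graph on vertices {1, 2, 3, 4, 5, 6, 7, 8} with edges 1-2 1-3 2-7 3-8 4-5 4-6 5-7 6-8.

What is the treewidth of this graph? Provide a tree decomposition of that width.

Each bag holds 3 vertices, so the decomposition has width 2, which upper-bounds the treewidth. Since 8–6–4–5–7–2–1–3–8 is a cycle in G, G is not acyclic. Forests are exactly the graphs of treewidth ≤ 1, so tw(G) ≥ 2. Combining the bounds, tw(G) = 2.

Treewidth 2.
One optimal decomposition is:
Bags: B1 = {4, 6, 8}  B2 = {4, 5, 8}  B3 = {5, 7, 8}  B4 = {2, 7, 8}  B5 = {1, 2, 8}  B6 = {1, 3, 8}
Tree: B1–B2, B2–B3, B3–B4, B4–B5, B5–B6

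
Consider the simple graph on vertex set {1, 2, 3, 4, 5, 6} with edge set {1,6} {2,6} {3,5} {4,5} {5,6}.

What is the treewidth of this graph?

A width-1 tree decomposition is:
Bags: B1 = {5, 6}  B2 = {1, 6}  B3 = {3, 5}  B4 = {4, 5}  B5 = {2, 6}
Tree: B1–B2, B1–B3, B3–B4, B2–B5
Every bag has size at most 2, so the width is 2 − 1 = 1 and tw(G) ≤ 1. Any graph with an edge has treewidth ≥ 1, and G has the edge 5–6. Hence tw(G) = 1 exactly.

1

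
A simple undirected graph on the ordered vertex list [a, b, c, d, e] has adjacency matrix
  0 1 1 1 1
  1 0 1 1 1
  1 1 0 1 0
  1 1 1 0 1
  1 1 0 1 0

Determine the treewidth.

A width-3 tree decomposition is:
Bags: B1 = {a, b, c, d}  B2 = {a, b, d, e}
Tree: B1–B2
Each bag holds 4 vertices, so the decomposition has width 3, which upper-bounds the treewidth. For the lower bound, the 4 vertices {a, b, d, e} are pairwise adjacent, and any tree decomposition puts a clique entirely inside one bag — forcing width ≥ 3. Therefore the treewidth is 3.

3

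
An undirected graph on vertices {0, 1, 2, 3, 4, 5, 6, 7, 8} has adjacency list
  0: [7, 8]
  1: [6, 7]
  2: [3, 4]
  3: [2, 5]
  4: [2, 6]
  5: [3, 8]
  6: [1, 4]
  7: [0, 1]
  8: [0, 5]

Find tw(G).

2

A width-2 tree decomposition is:
Bags: B1 = {2, 4, 6}  B2 = {1, 2, 6}  B3 = {1, 2, 7}  B4 = {0, 2, 7}  B5 = {0, 2, 8}  B6 = {2, 5, 8}  B7 = {2, 3, 5}
Tree: B1–B2, B2–B3, B3–B4, B4–B5, B5–B6, B6–B7
The largest bag has 3 vertices, giving width 2; this decomposition certifies tw(G) ≤ 2. Since 2–4–6–1–7–0–8–5–3–2 is a cycle in G, G is not acyclic. Forests are exactly the graphs of treewidth ≤ 1, so tw(G) ≥ 2. Hence tw(G) = 2 exactly.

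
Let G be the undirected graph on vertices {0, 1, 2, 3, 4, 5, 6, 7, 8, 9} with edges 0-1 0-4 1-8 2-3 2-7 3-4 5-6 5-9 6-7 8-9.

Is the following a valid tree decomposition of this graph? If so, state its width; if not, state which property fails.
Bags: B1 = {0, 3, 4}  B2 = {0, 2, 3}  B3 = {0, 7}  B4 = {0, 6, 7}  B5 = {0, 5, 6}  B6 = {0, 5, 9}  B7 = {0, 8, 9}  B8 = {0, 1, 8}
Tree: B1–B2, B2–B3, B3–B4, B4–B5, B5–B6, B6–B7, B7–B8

No — edge (2,7) lies in no bag.

A tree decomposition must satisfy three properties: every vertex lies in some bag; for every edge, both endpoints lie together in some bag; and for every vertex, the bags containing it form a connected subtree. Here edge (2,7) lies in no bag, so the decomposition is invalid.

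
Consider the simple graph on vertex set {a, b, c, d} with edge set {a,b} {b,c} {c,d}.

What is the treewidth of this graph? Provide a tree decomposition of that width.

Each bag holds 2 vertices, so the decomposition has width 1, which upper-bounds the treewidth. G has an edge, so its treewidth is at least 1. The upper and lower bounds meet at 1, so that is the treewidth.

Treewidth 1.
One optimal decomposition is:
Bags: B1 = {a, b}  B2 = {b, c}  B3 = {c, d}
Tree: B1–B2, B2–B3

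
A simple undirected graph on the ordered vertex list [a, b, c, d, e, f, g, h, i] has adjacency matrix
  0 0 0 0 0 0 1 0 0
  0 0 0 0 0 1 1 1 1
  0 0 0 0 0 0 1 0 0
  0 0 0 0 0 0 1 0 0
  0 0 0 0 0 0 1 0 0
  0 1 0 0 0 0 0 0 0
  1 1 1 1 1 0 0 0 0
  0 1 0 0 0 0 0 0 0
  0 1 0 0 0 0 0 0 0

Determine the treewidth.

1

A width-1 tree decomposition is:
Bags: B1 = {a, g}  B2 = {e, g}  B3 = {b, g}  B4 = {d, g}  B5 = {b, h}  B6 = {b, i}  B7 = {b, f}  B8 = {c, g}
Tree: B1–B2, B1–B3, B2–B4, B3–B5, B5–B6, B5–B7, B2–B8
Each bag holds 2 vertices, so the decomposition has width 1, which upper-bounds the treewidth. G has an edge, so its treewidth is at least 1. Therefore the treewidth is 1.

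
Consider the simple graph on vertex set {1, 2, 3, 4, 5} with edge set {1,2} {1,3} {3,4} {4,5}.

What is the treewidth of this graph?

A width-1 tree decomposition is:
Bags: B1 = {1, 2}  B2 = {1, 3}  B3 = {3, 4}  B4 = {4, 5}
Tree: B1–B2, B2–B3, B3–B4
The largest bag has 2 vertices, giving width 1; this decomposition certifies tw(G) ≤ 1. G has an edge, so its treewidth is at least 1. The upper and lower bounds meet at 1, so that is the treewidth.

1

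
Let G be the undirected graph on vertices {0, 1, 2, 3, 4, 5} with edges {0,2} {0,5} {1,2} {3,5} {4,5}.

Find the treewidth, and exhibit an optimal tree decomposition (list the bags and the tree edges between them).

Treewidth 1.
Bags: B1 = {0, 5}  B2 = {0, 2}  B3 = {1, 2}  B4 = {4, 5}  B5 = {3, 5}
Tree: B1–B2, B2–B3, B1–B4, B1–B5

Every bag has size at most 2, so the width is 2 − 1 = 1 and tw(G) ≤ 1. Since G has at least one edge (e.g. 5–0), it is not an edgeless graph, so tw(G) ≥ 1. Hence tw(G) = 1 exactly.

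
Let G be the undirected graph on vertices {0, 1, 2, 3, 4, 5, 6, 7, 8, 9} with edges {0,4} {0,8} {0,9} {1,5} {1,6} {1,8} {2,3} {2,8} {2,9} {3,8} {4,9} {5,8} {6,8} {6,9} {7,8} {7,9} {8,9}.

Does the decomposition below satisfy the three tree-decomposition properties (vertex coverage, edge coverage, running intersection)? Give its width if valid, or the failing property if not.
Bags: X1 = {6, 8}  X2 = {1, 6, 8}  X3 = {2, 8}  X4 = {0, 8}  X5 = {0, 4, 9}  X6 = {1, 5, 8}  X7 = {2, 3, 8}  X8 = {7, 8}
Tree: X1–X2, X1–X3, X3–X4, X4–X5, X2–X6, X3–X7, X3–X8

A tree decomposition must satisfy three properties: every vertex lies in some bag; for every edge, both endpoints lie together in some bag; and for every vertex, the bags containing it form a connected subtree. Here edge (6,9) lies in no bag, so the decomposition is invalid.

No — edge (6,9) lies in no bag.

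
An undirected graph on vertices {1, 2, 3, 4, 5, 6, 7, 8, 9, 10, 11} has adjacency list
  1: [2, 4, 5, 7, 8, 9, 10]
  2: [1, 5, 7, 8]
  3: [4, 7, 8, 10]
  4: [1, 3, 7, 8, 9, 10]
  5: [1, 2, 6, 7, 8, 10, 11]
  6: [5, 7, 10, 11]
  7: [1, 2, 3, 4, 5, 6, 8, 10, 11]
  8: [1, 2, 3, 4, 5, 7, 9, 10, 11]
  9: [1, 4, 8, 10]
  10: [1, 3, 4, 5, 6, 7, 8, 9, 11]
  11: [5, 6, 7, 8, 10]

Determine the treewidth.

A width-4 tree decomposition is:
Bags: B1 = {3, 4, 7, 8, 10}  B2 = {1, 4, 7, 8, 10}  B3 = {1, 5, 7, 8, 10}  B4 = {1, 2, 5, 7, 8}  B5 = {1, 4, 8, 9, 10}  B6 = {5, 7, 8, 10, 11}  B7 = {5, 6, 7, 10, 11}
Tree: B1–B2, B2–B3, B3–B4, B2–B5, B3–B6, B6–B7
Every bag has size at most 5, so the width is 5 − 1 = 4 and tw(G) ≤ 4. On the other hand G contains the 5-clique {1, 4, 8, 9, 10}. A clique must lie in a single bag of any decomposition, so no decomposition can have width below 4. Hence tw(G) = 4 exactly.

4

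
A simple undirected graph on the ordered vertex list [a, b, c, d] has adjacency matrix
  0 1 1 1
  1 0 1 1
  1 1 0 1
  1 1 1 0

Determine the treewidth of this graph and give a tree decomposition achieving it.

A single bag containing all 4 vertices is trivially a valid decomposition of width 3. Conversely, {a, b, c, d} is a clique of size 4, and the vertices of any clique must share a bag in every tree decomposition; so some bag has ≥ 4 vertices and tw(G) ≥ 3. Hence tw(G) = 3 exactly.

Treewidth 3.
One such decomposition:
Bags: B1 = {a, b, c, d}
Tree: (single bag)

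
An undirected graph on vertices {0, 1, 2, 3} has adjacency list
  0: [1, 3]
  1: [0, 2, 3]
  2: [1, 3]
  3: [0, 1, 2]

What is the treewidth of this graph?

2

A width-2 tree decomposition is:
Bags: B1 = {1, 2, 3}  B2 = {0, 1, 3}
Tree: B1–B2
The largest bag has 3 vertices, giving width 2; this decomposition certifies tw(G) ≤ 2. On the other hand G contains the 3-clique {0, 1, 3}. A clique must lie in a single bag of any decomposition, so no decomposition can have width below 2. Combining the bounds, tw(G) = 2.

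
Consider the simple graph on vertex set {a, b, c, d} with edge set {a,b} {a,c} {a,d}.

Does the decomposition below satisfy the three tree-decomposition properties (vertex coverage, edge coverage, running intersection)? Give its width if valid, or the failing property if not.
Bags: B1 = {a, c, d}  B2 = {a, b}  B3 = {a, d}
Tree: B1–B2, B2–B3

No — bags containing vertex d are not connected in the tree.

A tree decomposition must satisfy three properties: every vertex lies in some bag; for every edge, both endpoints lie together in some bag; and for every vertex, the bags containing it form a connected subtree. Here bags containing vertex d are not connected in the tree, so the decomposition is invalid.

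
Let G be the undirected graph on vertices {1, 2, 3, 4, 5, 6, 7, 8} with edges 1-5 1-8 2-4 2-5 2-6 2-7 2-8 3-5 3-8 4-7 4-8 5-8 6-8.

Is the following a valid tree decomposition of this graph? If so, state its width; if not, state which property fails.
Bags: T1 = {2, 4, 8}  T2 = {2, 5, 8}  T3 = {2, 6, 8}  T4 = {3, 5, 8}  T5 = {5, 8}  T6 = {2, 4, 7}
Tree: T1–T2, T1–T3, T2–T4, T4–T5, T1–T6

A tree decomposition must satisfy three properties: every vertex lies in some bag; for every edge, both endpoints lie together in some bag; and for every vertex, the bags containing it form a connected subtree. Here vertex 1 appears in no bag, so the decomposition is invalid.

No — vertex 1 appears in no bag.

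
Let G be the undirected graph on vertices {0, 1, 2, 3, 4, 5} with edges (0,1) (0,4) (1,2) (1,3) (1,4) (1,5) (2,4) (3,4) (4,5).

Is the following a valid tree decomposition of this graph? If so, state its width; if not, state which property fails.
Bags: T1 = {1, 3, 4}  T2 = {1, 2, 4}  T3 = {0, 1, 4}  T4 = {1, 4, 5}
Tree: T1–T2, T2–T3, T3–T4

Yes; width 2.

Vertex coverage: the bags together contain {0, 1, 2, 3, 4, 5}, the full vertex set. Edge coverage: each edge of G has both endpoints in at least one bag. Running intersection: for every vertex, the bags containing it form a connected subtree. All three properties hold, so this is a valid tree decomposition of width max|bag| − 1 = 2, and hence tw(G) ≤ 2.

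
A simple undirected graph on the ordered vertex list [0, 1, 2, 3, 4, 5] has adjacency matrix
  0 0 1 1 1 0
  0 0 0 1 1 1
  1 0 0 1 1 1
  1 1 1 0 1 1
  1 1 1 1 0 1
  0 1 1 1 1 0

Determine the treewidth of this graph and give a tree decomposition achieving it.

Every bag has size at most 4, so the width is 4 − 1 = 3 and tw(G) ≤ 3. On the other hand G contains the 4-clique {1, 3, 4, 5}. A clique must lie in a single bag of any decomposition, so no decomposition can have width below 3. Combining the bounds, tw(G) = 3.

Treewidth 3.
One optimal decomposition is:
Bags: B1 = {1, 3, 4, 5}  B2 = {2, 3, 4, 5}  B3 = {0, 2, 3, 4}
Tree: B1–B2, B2–B3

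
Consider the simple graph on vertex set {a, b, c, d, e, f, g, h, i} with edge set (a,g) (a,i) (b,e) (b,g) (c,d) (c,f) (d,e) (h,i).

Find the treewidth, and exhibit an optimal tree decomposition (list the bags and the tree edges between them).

Every bag has size at most 2, so the width is 2 − 1 = 1 and tw(G) ≤ 1. Any graph with an edge has treewidth ≥ 1, and G has the edge h–i. Therefore the treewidth is 1.

Treewidth 1.
One optimal decomposition is:
Bags: B1 = {h, i}  B2 = {a, i}  B3 = {a, g}  B4 = {b, g}  B5 = {b, e}  B6 = {d, e}  B7 = {c, d}  B8 = {c, f}
Tree: B1–B2, B2–B3, B3–B4, B4–B5, B5–B6, B6–B7, B7–B8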